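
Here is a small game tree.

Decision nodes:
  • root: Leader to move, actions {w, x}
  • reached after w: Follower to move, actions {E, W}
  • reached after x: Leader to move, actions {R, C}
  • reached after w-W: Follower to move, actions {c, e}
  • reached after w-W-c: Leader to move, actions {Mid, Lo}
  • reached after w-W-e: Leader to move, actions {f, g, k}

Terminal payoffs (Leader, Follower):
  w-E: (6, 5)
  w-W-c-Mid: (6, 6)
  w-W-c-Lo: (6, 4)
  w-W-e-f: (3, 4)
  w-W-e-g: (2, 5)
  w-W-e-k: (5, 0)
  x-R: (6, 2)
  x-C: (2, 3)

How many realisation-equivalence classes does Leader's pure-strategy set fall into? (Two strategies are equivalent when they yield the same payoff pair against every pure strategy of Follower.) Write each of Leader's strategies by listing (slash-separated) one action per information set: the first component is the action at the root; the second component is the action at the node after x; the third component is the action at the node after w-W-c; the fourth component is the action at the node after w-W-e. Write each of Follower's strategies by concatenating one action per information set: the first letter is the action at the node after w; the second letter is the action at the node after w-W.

8

Leader has 24 pure strategies: w/R/Mid/f, w/R/Mid/g, w/R/Mid/k, w/R/Lo/f, w/R/Lo/g, w/R/Lo/k, w/C/Mid/f, w/C/Mid/g, w/C/Mid/k, w/C/Lo/f, w/C/Lo/g, w/C/Lo/k, x/R/Mid/f, x/R/Mid/g, x/R/Mid/k, x/R/Lo/f, x/R/Lo/g, x/R/Lo/k, x/C/Mid/f, x/C/Mid/g, x/C/Mid/k, x/C/Lo/f, x/C/Lo/g, x/C/Lo/k. Columns: Ec, Ee, Wc, We.
{w/R/Mid/f, w/C/Mid/f} → row (6,5) (6,5) (6,6) (3,4)
{w/R/Mid/g, w/C/Mid/g} → row (6,5) (6,5) (6,6) (2,5)
{w/R/Mid/k, w/C/Mid/k} → row (6,5) (6,5) (6,6) (5,0)
{w/R/Lo/f, w/C/Lo/f} → row (6,5) (6,5) (6,4) (3,4)
{w/R/Lo/g, w/C/Lo/g} → row (6,5) (6,5) (6,4) (2,5)
{w/R/Lo/k, w/C/Lo/k} → row (6,5) (6,5) (6,4) (5,0)
{x/R/Mid/f, x/R/Mid/g, x/R/Mid/k, x/R/Lo/f, x/R/Lo/g, x/R/Lo/k} → row (6,2) (6,2) (6,2) (6,2)
{x/C/Mid/f, x/C/Mid/g, x/C/Mid/k, x/C/Lo/f, x/C/Lo/g, x/C/Lo/k} → row (2,3) (2,3) (2,3) (2,3)
That's 8 distinct rows out of 24 strategies.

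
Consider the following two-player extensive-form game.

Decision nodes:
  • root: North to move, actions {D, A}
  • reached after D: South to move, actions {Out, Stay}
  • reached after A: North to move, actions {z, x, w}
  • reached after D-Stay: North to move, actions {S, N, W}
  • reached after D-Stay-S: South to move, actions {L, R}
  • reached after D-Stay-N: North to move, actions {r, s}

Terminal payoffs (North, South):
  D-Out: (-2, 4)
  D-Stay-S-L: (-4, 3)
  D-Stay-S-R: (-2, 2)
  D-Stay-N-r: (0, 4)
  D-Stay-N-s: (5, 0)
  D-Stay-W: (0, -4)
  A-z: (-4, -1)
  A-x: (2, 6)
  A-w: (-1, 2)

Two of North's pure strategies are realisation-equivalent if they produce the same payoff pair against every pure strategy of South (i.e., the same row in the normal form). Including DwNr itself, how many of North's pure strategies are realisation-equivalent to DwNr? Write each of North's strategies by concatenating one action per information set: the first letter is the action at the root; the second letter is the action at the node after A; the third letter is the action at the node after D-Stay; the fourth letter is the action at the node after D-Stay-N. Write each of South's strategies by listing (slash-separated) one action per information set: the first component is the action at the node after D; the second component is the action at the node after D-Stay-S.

3

Row for DwNr (columns Out/L, Out/R, Stay/L, Stay/R): (-2,4) (-2,4) (0,4) (0,4).
Under DwNr, North's choice at the node after A can never be reached regardless of what South does, so varying those choices leaves every outcome unchanged.
Holding the reachable choices fixed and varying the unreachable one freely already gives 3 equivalent strategies.
No other strategy reproduces this row, so those 3 are the full class: DzNr, DxNr, DwNr.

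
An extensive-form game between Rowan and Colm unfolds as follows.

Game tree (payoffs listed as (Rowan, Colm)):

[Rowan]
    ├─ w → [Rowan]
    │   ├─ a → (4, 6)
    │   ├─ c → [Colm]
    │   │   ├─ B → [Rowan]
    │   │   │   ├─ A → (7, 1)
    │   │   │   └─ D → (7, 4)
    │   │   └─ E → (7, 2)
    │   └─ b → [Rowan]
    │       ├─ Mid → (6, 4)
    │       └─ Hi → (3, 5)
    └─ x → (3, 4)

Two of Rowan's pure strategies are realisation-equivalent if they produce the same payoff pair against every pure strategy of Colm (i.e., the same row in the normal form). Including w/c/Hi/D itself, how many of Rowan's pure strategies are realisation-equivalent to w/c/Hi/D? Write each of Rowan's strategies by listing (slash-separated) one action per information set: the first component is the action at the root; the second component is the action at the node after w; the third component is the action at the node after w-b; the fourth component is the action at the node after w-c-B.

2

Row for w/c/Hi/D (columns B, E): (7,4) (7,2).
Under w/c/Hi/D, Rowan's choice at the node after w-b can never be reached regardless of what Colm does, so varying those choices leaves every outcome unchanged.
Holding the reachable choices fixed and varying the unreachable one freely already gives 2 equivalent strategies.
No other strategy reproduces this row, so those 2 are the full class: w/c/Mid/D, w/c/Hi/D.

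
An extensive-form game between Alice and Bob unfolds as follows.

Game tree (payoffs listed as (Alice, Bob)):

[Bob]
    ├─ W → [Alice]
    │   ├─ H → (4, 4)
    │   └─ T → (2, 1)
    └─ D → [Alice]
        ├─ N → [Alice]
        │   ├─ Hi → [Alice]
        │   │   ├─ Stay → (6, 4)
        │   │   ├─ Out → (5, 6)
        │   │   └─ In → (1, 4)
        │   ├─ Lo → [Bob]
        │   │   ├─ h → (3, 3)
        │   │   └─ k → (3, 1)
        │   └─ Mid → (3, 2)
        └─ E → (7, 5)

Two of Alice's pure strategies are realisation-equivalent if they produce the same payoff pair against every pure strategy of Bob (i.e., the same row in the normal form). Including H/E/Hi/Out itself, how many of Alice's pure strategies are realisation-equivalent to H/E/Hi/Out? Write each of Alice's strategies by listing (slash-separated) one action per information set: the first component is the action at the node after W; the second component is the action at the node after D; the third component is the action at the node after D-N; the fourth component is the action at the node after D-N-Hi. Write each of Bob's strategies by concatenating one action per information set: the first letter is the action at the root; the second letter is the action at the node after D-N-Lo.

Row for H/E/Hi/Out (columns Wh, Wk, Dh, Dk): (4,4) (4,4) (7,5) (7,5).
Under H/E/Hi/Out, Alice's choice at the node after D-N and at the node after D-N-Hi can never be reached regardless of what Bob does, so varying those choices leaves every outcome unchanged.
Holding the reachable choices fixed and varying the unreachable ones freely already gives 3 × 3 = 9 equivalent strategies.
No other strategy reproduces this row, so those 9 are the full class: H/E/Hi/Stay, H/E/Hi/Out, H/E/Hi/In, H/E/Lo/Stay, H/E/Lo/Out, H/E/Lo/In, H/E/Mid/Stay, H/E/Mid/Out, H/E/Mid/In.

9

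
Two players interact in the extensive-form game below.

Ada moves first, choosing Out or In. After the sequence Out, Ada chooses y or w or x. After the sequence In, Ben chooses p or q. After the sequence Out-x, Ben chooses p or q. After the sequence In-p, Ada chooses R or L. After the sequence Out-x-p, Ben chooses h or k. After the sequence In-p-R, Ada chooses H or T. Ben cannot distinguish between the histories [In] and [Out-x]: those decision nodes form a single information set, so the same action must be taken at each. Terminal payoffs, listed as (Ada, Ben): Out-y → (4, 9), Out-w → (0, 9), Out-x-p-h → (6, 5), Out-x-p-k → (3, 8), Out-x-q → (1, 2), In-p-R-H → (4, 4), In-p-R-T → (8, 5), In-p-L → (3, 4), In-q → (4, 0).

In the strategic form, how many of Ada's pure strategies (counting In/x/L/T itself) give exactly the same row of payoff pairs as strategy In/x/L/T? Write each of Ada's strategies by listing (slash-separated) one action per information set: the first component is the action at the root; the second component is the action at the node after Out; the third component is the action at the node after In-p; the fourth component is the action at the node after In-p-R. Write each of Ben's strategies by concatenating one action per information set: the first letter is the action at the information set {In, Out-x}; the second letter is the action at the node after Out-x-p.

6

Row for In/x/L/T (columns ph, pk, qh, qk): (3,4) (3,4) (4,0) (4,0).
Under In/x/L/T, Ada's choice at the node after Out and at the node after In-p-R can never be reached regardless of what Ben does, so varying those choices leaves every outcome unchanged.
Holding the reachable choices fixed and varying the unreachable ones freely already gives 3 × 2 = 6 equivalent strategies.
No other strategy reproduces this row, so those 6 are the full class: In/y/L/H, In/y/L/T, In/w/L/H, In/w/L/T, In/x/L/H, In/x/L/T.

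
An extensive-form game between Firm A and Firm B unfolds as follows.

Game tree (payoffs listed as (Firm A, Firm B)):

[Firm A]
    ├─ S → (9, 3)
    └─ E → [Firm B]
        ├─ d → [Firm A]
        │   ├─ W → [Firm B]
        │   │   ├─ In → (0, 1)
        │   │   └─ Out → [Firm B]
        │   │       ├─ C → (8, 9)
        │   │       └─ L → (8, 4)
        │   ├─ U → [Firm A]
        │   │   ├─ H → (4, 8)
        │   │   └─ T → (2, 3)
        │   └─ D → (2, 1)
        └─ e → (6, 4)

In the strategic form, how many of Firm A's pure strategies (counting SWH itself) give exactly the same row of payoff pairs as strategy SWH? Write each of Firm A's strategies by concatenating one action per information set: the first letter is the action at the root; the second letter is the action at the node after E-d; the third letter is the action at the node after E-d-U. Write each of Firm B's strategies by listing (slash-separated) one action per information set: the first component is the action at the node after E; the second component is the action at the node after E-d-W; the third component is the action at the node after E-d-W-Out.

Row for SWH (columns d/In/C, d/In/L, d/Out/C, d/Out/L, e/In/C, e/In/L, e/Out/C, e/Out/L): (9,3) (9,3) (9,3) (9,3) (9,3) (9,3) (9,3) (9,3).
Under SWH, Firm A's choice at the node after E-d and at the node after E-d-U can never be reached regardless of what Firm B does, so varying those choices leaves every outcome unchanged.
Holding the reachable choices fixed and varying the unreachable ones freely already gives 3 × 2 = 6 equivalent strategies.
No other strategy reproduces this row, so those 6 are the full class: SWH, SWT, SUH, SUT, SDH, SDT.

6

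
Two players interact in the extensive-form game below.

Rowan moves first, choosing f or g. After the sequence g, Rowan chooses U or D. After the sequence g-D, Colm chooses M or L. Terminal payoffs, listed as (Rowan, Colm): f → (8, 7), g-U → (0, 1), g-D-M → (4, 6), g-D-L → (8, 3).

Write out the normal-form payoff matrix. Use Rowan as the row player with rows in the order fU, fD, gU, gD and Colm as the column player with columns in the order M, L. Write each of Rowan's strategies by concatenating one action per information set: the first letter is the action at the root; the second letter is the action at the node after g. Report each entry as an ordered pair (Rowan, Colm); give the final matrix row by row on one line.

            M        L
  fU    (8,7)    (8,7)
  fD    (8,7)    (8,7)
  gU    (0,1)    (0,1)
  gD    (4,6)    (8,3)

fU: (8,7) (8,7) | fD: (8,7) (8,7) | gU: (0,1) (0,1) | gD: (4,6) (8,3)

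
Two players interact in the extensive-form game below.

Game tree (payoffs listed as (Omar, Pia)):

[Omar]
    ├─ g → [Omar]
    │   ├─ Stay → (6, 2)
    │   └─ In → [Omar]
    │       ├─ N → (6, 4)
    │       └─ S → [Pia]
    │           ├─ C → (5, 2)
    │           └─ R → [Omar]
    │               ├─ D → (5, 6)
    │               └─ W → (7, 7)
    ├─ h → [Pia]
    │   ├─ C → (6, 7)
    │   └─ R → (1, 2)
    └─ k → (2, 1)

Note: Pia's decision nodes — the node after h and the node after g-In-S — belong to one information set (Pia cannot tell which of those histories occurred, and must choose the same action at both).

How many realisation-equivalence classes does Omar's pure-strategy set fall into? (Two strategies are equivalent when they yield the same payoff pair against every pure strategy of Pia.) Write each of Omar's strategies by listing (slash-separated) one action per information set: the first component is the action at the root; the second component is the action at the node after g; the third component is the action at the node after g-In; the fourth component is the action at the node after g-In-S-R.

Omar has 24 pure strategies: g/Stay/N/D, g/Stay/N/W, g/Stay/S/D, g/Stay/S/W, g/In/N/D, g/In/N/W, g/In/S/D, g/In/S/W, h/Stay/N/D, h/Stay/N/W, h/Stay/S/D, h/Stay/S/W, h/In/N/D, h/In/N/W, h/In/S/D, h/In/S/W, k/Stay/N/D, k/Stay/N/W, k/Stay/S/D, k/Stay/S/W, k/In/N/D, k/In/N/W, k/In/S/D, k/In/S/W. Columns: C, R.
{g/Stay/N/D, g/Stay/N/W, g/Stay/S/D, g/Stay/S/W} → row (6,2) (6,2)
{g/In/N/D, g/In/N/W} → row (6,4) (6,4)
{g/In/S/D} → row (5,2) (5,6)
{g/In/S/W} → row (5,2) (7,7)
{h/Stay/N/D, h/Stay/N/W, h/Stay/S/D, h/Stay/S/W, h/In/N/D, h/In/N/W, h/In/S/D, h/In/S/W} → row (6,7) (1,2)
{k/Stay/N/D, k/Stay/N/W, k/Stay/S/D, k/Stay/S/W, k/In/N/D, k/In/N/W, k/In/S/D, k/In/S/W} → row (2,1) (2,1)
That's 6 distinct rows out of 24 strategies.

6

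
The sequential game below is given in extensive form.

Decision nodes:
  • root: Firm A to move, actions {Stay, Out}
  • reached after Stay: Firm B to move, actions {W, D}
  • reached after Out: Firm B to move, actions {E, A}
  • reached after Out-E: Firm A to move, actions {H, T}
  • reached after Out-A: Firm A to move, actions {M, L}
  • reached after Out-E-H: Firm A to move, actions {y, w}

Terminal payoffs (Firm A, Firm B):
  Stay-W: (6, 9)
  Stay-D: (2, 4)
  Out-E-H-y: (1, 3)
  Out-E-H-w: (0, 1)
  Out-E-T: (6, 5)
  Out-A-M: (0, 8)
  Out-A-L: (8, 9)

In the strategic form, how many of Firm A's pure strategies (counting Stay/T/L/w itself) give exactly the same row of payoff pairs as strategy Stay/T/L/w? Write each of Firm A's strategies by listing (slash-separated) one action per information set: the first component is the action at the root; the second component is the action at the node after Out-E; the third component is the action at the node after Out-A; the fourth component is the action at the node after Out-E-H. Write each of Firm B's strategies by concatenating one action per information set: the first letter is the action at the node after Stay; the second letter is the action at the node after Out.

Row for Stay/T/L/w (columns WE, WA, DE, DA): (6,9) (6,9) (2,4) (2,4).
Under Stay/T/L/w, Firm A's choice at the node after Out-E and at the node after Out-A and at the node after Out-E-H can never be reached regardless of what Firm B does, so varying those choices leaves every outcome unchanged.
Holding the reachable choices fixed and varying the unreachable ones freely already gives 2 × 2 × 2 = 8 equivalent strategies.
No other strategy reproduces this row, so those 8 are the full class: Stay/H/M/y, Stay/H/M/w, Stay/H/L/y, Stay/H/L/w, Stay/T/M/y, Stay/T/M/w, Stay/T/L/y, Stay/T/L/w.

8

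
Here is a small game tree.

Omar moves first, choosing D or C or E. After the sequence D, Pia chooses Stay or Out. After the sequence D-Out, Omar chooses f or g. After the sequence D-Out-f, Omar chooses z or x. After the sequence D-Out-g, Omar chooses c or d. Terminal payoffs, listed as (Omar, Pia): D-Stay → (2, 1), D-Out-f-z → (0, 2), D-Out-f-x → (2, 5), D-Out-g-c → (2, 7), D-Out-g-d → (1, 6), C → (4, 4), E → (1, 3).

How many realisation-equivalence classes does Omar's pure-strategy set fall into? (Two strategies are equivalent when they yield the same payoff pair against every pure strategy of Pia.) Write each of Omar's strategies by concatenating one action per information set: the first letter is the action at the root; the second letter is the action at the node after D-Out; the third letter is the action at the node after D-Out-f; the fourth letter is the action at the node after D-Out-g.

6

Omar has 24 pure strategies: Dfzc, Dfzd, Dfxc, Dfxd, Dgzc, Dgzd, Dgxc, Dgxd, Cfzc, Cfzd, Cfxc, Cfxd, Cgzc, Cgzd, Cgxc, Cgxd, Efzc, Efzd, Efxc, Efxd, Egzc, Egzd, Egxc, Egxd. Columns: Stay, Out.
{Dfzc, Dfzd} → row (2,1) (0,2)
{Dfxc, Dfxd} → row (2,1) (2,5)
{Dgzc, Dgxc} → row (2,1) (2,7)
{Dgzd, Dgxd} → row (2,1) (1,6)
{Cfzc, Cfzd, Cfxc, Cfxd, Cgzc, Cgzd, Cgxc, Cgxd} → row (4,4) (4,4)
{Efzc, Efzd, Efxc, Efxd, Egzc, Egzd, Egxc, Egxd} → row (1,3) (1,3)
That's 6 distinct rows out of 24 strategies.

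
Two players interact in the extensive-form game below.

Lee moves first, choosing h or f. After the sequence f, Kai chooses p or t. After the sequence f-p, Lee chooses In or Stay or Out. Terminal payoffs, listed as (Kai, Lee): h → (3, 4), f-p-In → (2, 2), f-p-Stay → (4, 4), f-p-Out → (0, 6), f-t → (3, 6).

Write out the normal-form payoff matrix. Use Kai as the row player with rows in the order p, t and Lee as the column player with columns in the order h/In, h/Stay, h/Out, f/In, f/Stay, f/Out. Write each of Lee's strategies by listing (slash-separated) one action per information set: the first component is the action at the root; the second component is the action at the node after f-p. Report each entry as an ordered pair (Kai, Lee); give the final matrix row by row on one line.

         h/In   h/Stay    h/Out     f/In   f/Stay    f/Out
   p    (3,4)    (3,4)    (3,4)    (2,2)    (4,4)    (0,6)
   t    (3,4)    (3,4)    (3,4)    (3,6)    (3,6)    (3,6)

p: (3,4) (3,4) (3,4) (2,2) (4,4) (0,6) | t: (3,4) (3,4) (3,4) (3,6) (3,6) (3,6)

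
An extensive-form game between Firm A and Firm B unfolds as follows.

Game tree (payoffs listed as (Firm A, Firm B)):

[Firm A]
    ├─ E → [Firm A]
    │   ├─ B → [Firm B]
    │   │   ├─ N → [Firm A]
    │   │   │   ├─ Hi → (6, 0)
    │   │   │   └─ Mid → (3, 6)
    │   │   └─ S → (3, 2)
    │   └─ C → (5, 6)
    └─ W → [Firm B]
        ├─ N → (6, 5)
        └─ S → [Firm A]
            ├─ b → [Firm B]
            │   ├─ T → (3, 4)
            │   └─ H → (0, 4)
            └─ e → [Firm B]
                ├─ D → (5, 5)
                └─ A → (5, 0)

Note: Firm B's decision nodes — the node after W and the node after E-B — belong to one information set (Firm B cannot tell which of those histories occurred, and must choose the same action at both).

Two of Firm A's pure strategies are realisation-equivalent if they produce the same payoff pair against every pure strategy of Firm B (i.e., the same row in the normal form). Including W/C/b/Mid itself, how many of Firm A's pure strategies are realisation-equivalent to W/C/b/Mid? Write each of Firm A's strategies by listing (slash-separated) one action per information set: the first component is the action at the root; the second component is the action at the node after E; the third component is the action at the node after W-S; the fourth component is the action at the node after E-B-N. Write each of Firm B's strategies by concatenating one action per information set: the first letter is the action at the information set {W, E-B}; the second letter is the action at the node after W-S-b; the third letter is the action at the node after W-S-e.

Row for W/C/b/Mid (columns NTD, NTA, NHD, NHA, STD, STA, SHD, SHA): (6,5) (6,5) (6,5) (6,5) (3,4) (3,4) (0,4) (0,4).
Under W/C/b/Mid, Firm A's choice at the node after E and at the node after E-B-N can never be reached regardless of what Firm B does, so varying those choices leaves every outcome unchanged.
Holding the reachable choices fixed and varying the unreachable ones freely already gives 2 × 2 = 4 equivalent strategies.
No other strategy reproduces this row, so those 4 are the full class: W/B/b/Hi, W/B/b/Mid, W/C/b/Hi, W/C/b/Mid.

4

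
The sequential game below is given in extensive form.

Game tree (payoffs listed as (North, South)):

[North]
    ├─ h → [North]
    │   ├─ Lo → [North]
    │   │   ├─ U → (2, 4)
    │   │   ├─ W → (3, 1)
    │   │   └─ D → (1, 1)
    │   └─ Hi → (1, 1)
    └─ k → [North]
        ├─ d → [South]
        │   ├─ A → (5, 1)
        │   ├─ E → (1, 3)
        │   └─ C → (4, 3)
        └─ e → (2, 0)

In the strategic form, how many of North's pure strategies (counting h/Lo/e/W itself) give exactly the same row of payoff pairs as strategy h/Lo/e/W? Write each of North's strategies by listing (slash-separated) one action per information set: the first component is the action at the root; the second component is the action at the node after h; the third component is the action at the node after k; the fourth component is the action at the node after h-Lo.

2

Row for h/Lo/e/W (columns A, E, C): (3,1) (3,1) (3,1).
Under h/Lo/e/W, North's choice at the node after k can never be reached regardless of what South does, so varying those choices leaves every outcome unchanged.
Holding the reachable choices fixed and varying the unreachable one freely already gives 2 equivalent strategies.
No other strategy reproduces this row, so those 2 are the full class: h/Lo/d/W, h/Lo/e/W.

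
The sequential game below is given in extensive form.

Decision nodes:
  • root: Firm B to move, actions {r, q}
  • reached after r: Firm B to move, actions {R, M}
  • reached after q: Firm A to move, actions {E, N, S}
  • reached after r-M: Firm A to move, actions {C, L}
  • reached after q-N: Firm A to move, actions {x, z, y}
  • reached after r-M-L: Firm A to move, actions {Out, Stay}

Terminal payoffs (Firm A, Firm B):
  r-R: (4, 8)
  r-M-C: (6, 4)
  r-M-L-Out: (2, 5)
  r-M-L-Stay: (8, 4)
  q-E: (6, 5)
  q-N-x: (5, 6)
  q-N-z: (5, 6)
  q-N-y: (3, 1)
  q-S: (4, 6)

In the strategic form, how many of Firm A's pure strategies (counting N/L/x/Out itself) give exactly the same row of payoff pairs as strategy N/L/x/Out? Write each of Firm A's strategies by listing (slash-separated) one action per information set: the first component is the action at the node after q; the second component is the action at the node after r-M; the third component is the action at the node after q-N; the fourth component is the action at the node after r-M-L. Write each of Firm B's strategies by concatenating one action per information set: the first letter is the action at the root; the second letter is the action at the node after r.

Row for N/L/x/Out (columns rR, rM, qR, qM): (4,8) (2,5) (5,6) (5,6).
Every one of Firm A's information sets is on the play path for some reply by Firm B when Firm A follows N/L/x/Out.
Even so, N/L/z/Out happens to produce the same payoff in every column — so 2 strategies share this row.

2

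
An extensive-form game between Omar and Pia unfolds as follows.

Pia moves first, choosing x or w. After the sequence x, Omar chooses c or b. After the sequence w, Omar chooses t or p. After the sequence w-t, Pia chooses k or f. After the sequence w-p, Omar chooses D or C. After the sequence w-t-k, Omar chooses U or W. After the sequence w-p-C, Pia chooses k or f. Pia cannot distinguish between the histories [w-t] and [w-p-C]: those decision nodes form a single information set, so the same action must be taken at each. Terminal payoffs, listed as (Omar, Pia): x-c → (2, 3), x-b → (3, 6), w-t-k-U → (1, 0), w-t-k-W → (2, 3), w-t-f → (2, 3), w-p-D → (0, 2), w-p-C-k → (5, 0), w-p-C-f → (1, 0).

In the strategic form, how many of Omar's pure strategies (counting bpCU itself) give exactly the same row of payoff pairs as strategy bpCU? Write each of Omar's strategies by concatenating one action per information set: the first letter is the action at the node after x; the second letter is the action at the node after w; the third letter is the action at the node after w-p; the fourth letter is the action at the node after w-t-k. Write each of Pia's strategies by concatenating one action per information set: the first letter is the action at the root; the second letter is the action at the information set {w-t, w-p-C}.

Row for bpCU (columns xk, xf, wk, wf): (3,6) (3,6) (5,0) (1,0).
Under bpCU, Omar's choice at the node after w-t-k can never be reached regardless of what Pia does, so varying those choices leaves every outcome unchanged.
Holding the reachable choices fixed and varying the unreachable one freely already gives 2 equivalent strategies.
No other strategy reproduces this row, so those 2 are the full class: bpCU, bpCW.

2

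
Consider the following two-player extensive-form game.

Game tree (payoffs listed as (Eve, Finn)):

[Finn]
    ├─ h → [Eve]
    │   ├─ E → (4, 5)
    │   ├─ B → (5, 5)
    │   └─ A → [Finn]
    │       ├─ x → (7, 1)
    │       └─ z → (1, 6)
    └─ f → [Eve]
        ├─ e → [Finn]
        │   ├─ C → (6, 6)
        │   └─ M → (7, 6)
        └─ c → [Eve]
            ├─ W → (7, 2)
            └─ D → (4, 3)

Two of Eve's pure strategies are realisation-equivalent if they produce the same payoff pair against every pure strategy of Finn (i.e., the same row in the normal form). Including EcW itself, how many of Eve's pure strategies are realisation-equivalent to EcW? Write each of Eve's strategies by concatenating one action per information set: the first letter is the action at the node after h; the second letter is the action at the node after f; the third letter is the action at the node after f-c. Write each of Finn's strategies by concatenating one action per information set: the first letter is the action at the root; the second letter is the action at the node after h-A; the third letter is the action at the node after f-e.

1

Row for EcW (columns hxC, hxM, hzC, hzM, fxC, fxM, fzC, fzM): (4,5) (4,5) (4,5) (4,5) (7,2) (7,2) (7,2) (7,2).
Every one of Eve's information sets is on the play path for some reply by Finn when Eve follows EcW.
Changing the action at any of them therefore changes at least one column, so only EcW itself gives this row.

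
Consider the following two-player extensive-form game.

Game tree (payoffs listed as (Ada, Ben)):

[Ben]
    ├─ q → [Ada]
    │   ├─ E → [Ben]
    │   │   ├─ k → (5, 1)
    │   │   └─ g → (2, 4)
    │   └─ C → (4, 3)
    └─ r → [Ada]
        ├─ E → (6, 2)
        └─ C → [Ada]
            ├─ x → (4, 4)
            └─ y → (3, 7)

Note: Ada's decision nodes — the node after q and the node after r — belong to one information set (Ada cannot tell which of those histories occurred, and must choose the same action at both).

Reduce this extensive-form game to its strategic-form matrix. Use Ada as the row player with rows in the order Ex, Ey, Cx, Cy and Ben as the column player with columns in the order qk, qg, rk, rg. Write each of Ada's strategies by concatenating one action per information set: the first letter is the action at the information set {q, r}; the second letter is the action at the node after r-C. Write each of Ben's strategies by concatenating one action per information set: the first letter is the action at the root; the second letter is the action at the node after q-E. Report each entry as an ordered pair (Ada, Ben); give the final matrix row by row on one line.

           qk       qg       rk       rg
  Ex    (5,1)    (2,4)    (6,2)    (6,2)
  Ey    (5,1)    (2,4)    (6,2)    (6,2)
  Cx    (4,3)    (4,3)    (4,4)    (4,4)
  Cy    (4,3)    (4,3)    (3,7)    (3,7)

Ex: (5,1) (2,4) (6,2) (6,2) | Ey: (5,1) (2,4) (6,2) (6,2) | Cx: (4,3) (4,3) (4,4) (4,4) | Cy: (4,3) (4,3) (3,7) (3,7)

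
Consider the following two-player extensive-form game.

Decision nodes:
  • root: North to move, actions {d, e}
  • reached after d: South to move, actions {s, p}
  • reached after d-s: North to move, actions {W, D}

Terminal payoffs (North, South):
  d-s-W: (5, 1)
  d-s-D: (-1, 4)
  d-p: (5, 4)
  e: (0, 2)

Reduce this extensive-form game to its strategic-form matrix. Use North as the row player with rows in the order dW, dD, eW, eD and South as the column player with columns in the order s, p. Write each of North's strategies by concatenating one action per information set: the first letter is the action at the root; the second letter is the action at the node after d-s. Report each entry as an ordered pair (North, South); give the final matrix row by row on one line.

dW: (5,1) (5,4) | dD: (-1,4) (5,4) | eW: (0,2) (0,2) | eD: (0,2) (0,2)

            s        p
  dW    (5,1)    (5,4)
  dD   (-1,4)    (5,4)
  eW    (0,2)    (0,2)
  eD    (0,2)    (0,2)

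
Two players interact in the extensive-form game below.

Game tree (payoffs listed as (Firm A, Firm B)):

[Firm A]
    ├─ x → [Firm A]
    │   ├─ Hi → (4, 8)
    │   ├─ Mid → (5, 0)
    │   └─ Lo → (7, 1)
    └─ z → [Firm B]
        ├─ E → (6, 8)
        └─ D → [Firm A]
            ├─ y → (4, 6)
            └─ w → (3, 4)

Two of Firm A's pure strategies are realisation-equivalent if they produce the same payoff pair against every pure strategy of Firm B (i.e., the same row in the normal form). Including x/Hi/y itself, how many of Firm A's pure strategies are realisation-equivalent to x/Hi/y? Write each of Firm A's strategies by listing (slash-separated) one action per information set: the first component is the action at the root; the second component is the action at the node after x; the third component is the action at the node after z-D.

2

Row for x/Hi/y (columns E, D): (4,8) (4,8).
Under x/Hi/y, Firm A's choice at the node after z-D can never be reached regardless of what Firm B does, so varying those choices leaves every outcome unchanged.
Holding the reachable choices fixed and varying the unreachable one freely already gives 2 equivalent strategies.
No other strategy reproduces this row, so those 2 are the full class: x/Hi/y, x/Hi/w.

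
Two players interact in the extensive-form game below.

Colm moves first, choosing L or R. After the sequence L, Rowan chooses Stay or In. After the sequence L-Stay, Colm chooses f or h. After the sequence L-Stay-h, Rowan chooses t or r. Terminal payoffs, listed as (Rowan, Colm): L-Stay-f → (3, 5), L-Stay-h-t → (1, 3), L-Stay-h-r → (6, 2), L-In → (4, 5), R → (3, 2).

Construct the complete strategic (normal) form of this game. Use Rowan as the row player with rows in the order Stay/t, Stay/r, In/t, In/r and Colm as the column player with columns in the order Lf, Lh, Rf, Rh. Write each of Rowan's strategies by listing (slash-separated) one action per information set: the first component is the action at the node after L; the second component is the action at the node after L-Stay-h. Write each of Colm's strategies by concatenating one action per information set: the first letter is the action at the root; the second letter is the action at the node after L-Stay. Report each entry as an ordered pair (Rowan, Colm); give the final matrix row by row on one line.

Stay/t: (3,5) (1,3) (3,2) (3,2) | Stay/r: (3,5) (6,2) (3,2) (3,2) | In/t: (4,5) (4,5) (3,2) (3,2) | In/r: (4,5) (4,5) (3,2) (3,2)

Row Stay/t: Lf→(3,5), Lh→(1,3), Rf→(3,2), Rh→(3,2)
Row Stay/r: Lf→(3,5), Lh→(6,2), Rf→(3,2), Rh→(3,2)
Row In/t: Lf→(4,5), Lh→(4,5), Rf→(3,2), Rh→(3,2)
Row In/r: Lf→(4,5), Lh→(4,5), Rf→(3,2), Rh→(3,2)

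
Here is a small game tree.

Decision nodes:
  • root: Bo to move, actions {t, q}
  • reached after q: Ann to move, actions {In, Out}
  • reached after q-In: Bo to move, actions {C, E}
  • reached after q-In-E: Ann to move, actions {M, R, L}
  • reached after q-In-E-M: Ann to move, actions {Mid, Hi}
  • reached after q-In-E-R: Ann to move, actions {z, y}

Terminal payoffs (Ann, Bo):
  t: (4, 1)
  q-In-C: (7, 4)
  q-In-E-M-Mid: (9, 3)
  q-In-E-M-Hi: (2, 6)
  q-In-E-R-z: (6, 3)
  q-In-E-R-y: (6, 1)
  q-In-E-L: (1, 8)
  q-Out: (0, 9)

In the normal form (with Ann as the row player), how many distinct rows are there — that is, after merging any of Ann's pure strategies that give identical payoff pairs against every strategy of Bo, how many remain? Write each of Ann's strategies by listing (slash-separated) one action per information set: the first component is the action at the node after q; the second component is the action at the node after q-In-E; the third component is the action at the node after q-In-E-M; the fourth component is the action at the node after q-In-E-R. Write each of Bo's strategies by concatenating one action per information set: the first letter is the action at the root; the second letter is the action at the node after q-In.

Ann has 24 pure strategies: In/M/Mid/z, In/M/Mid/y, In/M/Hi/z, In/M/Hi/y, In/R/Mid/z, In/R/Mid/y, In/R/Hi/z, In/R/Hi/y, In/L/Mid/z, In/L/Mid/y, In/L/Hi/z, In/L/Hi/y, Out/M/Mid/z, Out/M/Mid/y, Out/M/Hi/z, Out/M/Hi/y, Out/R/Mid/z, Out/R/Mid/y, Out/R/Hi/z, Out/R/Hi/y, Out/L/Mid/z, Out/L/Mid/y, Out/L/Hi/z, Out/L/Hi/y. Columns: tC, tE, qC, qE.
{In/M/Mid/z, In/M/Mid/y} → row (4,1) (4,1) (7,4) (9,3)
{In/M/Hi/z, In/M/Hi/y} → row (4,1) (4,1) (7,4) (2,6)
{In/R/Mid/z, In/R/Hi/z} → row (4,1) (4,1) (7,4) (6,3)
{In/R/Mid/y, In/R/Hi/y} → row (4,1) (4,1) (7,4) (6,1)
{In/L/Mid/z, In/L/Mid/y, In/L/Hi/z, In/L/Hi/y} → row (4,1) (4,1) (7,4) (1,8)
{Out/M/Mid/z, Out/M/Mid/y, Out/M/Hi/z, Out/M/Hi/y, Out/R/Mid/z, Out/R/Mid/y, Out/R/Hi/z, Out/R/Hi/y, Out/L/Mid/z, Out/L/Mid/y, Out/L/Hi/z, Out/L/Hi/y} → row (4,1) (4,1) (0,9) (0,9)
That's 6 distinct rows out of 24 strategies.

6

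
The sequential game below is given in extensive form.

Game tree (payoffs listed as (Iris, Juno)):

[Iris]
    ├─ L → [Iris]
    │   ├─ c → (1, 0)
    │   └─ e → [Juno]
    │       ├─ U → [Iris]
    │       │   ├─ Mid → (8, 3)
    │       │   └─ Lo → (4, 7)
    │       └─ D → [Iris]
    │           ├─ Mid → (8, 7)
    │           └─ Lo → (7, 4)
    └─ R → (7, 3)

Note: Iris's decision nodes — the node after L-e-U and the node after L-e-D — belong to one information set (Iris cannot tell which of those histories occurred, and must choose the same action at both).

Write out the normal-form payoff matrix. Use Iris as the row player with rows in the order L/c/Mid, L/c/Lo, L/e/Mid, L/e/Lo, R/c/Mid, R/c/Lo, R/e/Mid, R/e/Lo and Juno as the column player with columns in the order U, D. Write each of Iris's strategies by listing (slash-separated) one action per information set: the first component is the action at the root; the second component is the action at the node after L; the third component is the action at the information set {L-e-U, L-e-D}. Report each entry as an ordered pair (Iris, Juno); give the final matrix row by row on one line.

Row L/c/Mid: U→(1,0), D→(1,0)
Row L/c/Lo: U→(1,0), D→(1,0)
Row L/e/Mid: U→(8,3), D→(8,7)
Row L/e/Lo: U→(4,7), D→(7,4)
Row R/c/Mid: U→(7,3), D→(7,3)
Row R/c/Lo: U→(7,3), D→(7,3)
Row R/e/Mid: U→(7,3), D→(7,3)
Row R/e/Lo: U→(7,3), D→(7,3)

L/c/Mid: (1,0) (1,0) | L/c/Lo: (1,0) (1,0) | L/e/Mid: (8,3) (8,7) | L/e/Lo: (4,7) (7,4) | R/c/Mid: (7,3) (7,3) | R/c/Lo: (7,3) (7,3) | R/e/Mid: (7,3) (7,3) | R/e/Lo: (7,3) (7,3)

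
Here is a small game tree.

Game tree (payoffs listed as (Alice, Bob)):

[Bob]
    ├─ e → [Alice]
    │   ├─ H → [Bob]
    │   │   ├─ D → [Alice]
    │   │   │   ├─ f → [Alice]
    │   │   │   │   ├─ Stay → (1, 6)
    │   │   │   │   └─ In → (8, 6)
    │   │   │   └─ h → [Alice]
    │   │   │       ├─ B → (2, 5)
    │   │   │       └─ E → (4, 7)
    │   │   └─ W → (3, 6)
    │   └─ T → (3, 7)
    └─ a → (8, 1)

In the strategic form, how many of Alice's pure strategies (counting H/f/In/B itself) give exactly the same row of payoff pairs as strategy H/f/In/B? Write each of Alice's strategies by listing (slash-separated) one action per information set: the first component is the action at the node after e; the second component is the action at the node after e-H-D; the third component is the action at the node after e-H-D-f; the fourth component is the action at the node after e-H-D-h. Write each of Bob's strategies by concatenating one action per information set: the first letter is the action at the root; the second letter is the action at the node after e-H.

2

Row for H/f/In/B (columns eD, eW, aD, aW): (8,6) (3,6) (8,1) (8,1).
Under H/f/In/B, Alice's choice at the node after e-H-D-h can never be reached regardless of what Bob does, so varying those choices leaves every outcome unchanged.
Holding the reachable choices fixed and varying the unreachable one freely already gives 2 equivalent strategies.
No other strategy reproduces this row, so those 2 are the full class: H/f/In/B, H/f/In/E.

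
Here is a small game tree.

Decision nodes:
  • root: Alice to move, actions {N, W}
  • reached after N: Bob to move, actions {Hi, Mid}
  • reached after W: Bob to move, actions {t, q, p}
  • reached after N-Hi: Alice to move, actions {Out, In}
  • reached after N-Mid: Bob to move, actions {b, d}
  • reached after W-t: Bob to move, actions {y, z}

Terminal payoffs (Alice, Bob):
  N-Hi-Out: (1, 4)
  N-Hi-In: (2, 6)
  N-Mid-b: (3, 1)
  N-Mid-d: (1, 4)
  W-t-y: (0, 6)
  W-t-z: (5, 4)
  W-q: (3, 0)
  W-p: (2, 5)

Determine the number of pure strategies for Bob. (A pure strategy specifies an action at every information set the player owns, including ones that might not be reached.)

24

Bob owns the node after N with actions {Hi, Mid} — two choices.
Bob owns the node after W with actions {t, q, p} — three choices.
Bob owns the node after N-Mid with actions {b, d} — two choices.
Bob owns the node after W-t with actions {y, z} — two choices.
A pure strategy fixes one action at each information set independently, so the count is the product 2 × 3 × 2 × 2 = 24.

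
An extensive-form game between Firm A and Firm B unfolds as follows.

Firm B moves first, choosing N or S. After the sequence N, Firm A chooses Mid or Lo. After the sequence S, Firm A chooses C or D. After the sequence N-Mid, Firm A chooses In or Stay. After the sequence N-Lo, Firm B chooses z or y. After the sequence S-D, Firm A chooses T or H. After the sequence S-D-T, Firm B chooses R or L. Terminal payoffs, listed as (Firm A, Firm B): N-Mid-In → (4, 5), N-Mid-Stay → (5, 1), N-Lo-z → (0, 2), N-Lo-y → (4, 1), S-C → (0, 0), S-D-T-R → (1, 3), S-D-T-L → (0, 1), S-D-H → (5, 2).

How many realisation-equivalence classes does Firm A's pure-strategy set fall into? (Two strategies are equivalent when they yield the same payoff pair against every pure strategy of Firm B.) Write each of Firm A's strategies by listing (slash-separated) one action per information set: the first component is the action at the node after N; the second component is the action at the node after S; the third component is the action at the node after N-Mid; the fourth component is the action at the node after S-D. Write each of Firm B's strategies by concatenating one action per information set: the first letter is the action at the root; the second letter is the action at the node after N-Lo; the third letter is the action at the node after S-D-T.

Firm A has 16 pure strategies: Mid/C/In/T, Mid/C/In/H, Mid/C/Stay/T, Mid/C/Stay/H, Mid/D/In/T, Mid/D/In/H, Mid/D/Stay/T, Mid/D/Stay/H, Lo/C/In/T, Lo/C/In/H, Lo/C/Stay/T, Lo/C/Stay/H, Lo/D/In/T, Lo/D/In/H, Lo/D/Stay/T, Lo/D/Stay/H. Columns: NzR, NzL, NyR, NyL, SzR, SzL, SyR, SyL.
{Mid/C/In/T, Mid/C/In/H} → row (4,5) (4,5) (4,5) (4,5) (0,0) (0,0) (0,0) (0,0)
{Mid/C/Stay/T, Mid/C/Stay/H} → row (5,1) (5,1) (5,1) (5,1) (0,0) (0,0) (0,0) (0,0)
{Mid/D/In/T} → row (4,5) (4,5) (4,5) (4,5) (1,3) (0,1) (1,3) (0,1)
{Mid/D/In/H} → row (4,5) (4,5) (4,5) (4,5) (5,2) (5,2) (5,2) (5,2)
{Mid/D/Stay/T} → row (5,1) (5,1) (5,1) (5,1) (1,3) (0,1) (1,3) (0,1)
{Mid/D/Stay/H} → row (5,1) (5,1) (5,1) (5,1) (5,2) (5,2) (5,2) (5,2)
{Lo/C/In/T, Lo/C/In/H, Lo/C/Stay/T, Lo/C/Stay/H} → row (0,2) (0,2) (4,1) (4,1) (0,0) (0,0) (0,0) (0,0)
{Lo/D/In/T, Lo/D/Stay/T} → row (0,2) (0,2) (4,1) (4,1) (1,3) (0,1) (1,3) (0,1)
{Lo/D/In/H, Lo/D/Stay/H} → row (0,2) (0,2) (4,1) (4,1) (5,2) (5,2) (5,2) (5,2)
That's 9 distinct rows out of 16 strategies.

9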